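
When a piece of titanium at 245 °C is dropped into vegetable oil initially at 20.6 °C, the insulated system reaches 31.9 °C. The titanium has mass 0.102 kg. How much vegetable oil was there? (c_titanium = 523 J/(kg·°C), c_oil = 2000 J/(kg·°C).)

m ≈ 0.503 kg

Heat gained plus heat lost sum to zero:
0.102×523×(31.9 − 245) + m×2000×(31.9 − 20.6) = 0
22600 m = 11368
m = 11368/22600 ≈ 0.503 kg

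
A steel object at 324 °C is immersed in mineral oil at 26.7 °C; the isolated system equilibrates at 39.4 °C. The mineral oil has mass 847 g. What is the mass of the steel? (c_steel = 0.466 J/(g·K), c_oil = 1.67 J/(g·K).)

Heat gained plus heat lost sum to zero:
m·0.466·(39.4 − 324) + 847·1.67·(39.4 − 26.7) = 0
-132.62 m = -17964
m = -17964/-132.62 ≈ 135.5 g

m ≈ 135 g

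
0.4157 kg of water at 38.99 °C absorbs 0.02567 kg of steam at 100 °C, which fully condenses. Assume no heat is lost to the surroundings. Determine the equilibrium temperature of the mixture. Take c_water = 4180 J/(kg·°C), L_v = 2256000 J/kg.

T_f ≈ 73.9 °C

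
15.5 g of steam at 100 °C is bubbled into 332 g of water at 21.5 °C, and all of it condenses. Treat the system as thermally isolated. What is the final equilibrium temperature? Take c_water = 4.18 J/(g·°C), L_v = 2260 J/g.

Heat gained plus heat lost sum to zero:
condense steam: −15.5×2260 = −35030; condensate cools 100→T: 15.5×4.18×(T − 100) = 64.79(T − 100); original water: 1387.8(T − 21.5)
1452.5 T = 35030 + 6479 + 29837 = 71346
T ≈ 49.12 °C (< 100 °C, so full condensation is consistent).

T_f ≈ 49.1 °C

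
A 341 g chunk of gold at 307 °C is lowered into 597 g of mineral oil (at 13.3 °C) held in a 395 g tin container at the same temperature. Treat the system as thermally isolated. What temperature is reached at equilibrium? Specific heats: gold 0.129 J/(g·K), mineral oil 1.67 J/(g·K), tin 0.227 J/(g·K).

Heat gained plus heat lost sum to zero:
341·0.129·(T − 307) + 597·1.67·(T − 13.3) + 395·0.227·(T − 13.3) = 0
43.99(T − 307) + 996.99(T − 13.3) + 89.67(T − 13.3) = 0
(43.99 + 996.99 + 89.67) T = 43.99·307 + 996.99·13.3 + 89.67·13.3
T = 27957 / 1130.6 = 24.7 °C

T_f ≈ 24.7 °C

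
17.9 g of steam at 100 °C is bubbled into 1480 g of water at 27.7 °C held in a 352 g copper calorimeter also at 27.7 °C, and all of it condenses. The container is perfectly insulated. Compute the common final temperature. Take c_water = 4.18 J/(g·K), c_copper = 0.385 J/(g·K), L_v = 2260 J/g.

T_f ≈ 34.9 °C

Conservation of energy gives ΣQ = 0:
condense steam: −17.9×2260 = −40454
  condensed water 100 °C→T: 74.82(T − 100)
  water warms: 1480×4.18×(T − 27.7) = 6186.4(T − 27.7)
  cup: 135.52(T − 27.7)
6396.7 T = 40454 + 7482.2 + 175117 = 223053
T ≈ 34.87 °C (< 100 °C, so full condensation is consistent).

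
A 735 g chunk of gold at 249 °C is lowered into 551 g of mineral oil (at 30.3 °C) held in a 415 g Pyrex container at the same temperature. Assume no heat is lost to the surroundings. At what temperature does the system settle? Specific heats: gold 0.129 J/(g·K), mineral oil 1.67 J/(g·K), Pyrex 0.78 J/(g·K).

T_f ≈ 45.8 °C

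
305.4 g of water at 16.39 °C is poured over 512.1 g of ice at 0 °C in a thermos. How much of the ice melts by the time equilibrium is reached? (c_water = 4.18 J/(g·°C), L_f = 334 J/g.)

Heat available from the water dropping to 0 °C: 305.4·4.18·16.39 = 20923 J.
Fully melting the ice requires m_ice L_f = 512.1·334 = 171041 J.
That's not enough to melt it all — equilibrium is at 0 °C with ice remaining.
m_melt = 20923 / L_f = 62.64 g.

m_melted ≈ 62.6 g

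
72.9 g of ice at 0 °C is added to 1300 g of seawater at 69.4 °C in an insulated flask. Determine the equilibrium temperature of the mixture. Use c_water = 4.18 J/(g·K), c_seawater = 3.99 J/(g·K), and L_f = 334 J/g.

Conservation of energy gives ΣQ = 0:
fusion: m_ice L_f = 72.9·334 = 24349; meltwater 0→T: 72.9·4.18·T = 304.72 T; seawater cools: 1300·3.99·(T − 69.4) = 5187(T − 69.4)
5491.7 T = 359978 − 24349 = 335629
T ≈ 61.12 °C. Since T > 0 °C, the all-ice-melts assumption holds.

T_f ≈ 61.1 °C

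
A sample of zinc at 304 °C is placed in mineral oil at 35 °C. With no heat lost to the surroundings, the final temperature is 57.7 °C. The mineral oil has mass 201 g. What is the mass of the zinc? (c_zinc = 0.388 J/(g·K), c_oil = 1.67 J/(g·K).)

|Q_zinc| = |Q_oil|:
m·0.388·(304 − 57.7) = 201·1.67·(57.7 − 35)
95.56 m = 7619.7  ⇒  m ≈ 79.73 g

m ≈ 79.7 g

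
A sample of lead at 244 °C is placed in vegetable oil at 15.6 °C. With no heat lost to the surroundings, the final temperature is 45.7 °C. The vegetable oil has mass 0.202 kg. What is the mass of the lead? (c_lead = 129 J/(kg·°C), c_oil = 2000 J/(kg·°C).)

m ≈ 0.475 kg

Taking heat into each body as positive, Σ m c ΔT = 0:
m×129×(45.7 − 244) + 0.202×2000×(45.7 − 15.6) = 0
-25581 m = -12160
m = -12160/-25581 ≈ 0.4754 kg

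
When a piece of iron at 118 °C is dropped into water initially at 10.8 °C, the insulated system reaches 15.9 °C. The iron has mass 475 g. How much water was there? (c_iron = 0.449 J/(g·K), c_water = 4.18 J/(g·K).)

Heat lost by the iron = heat gained by the water:
475×0.449×(118 − 15.9) = m×4.18×(15.9 − 10.8)
21.32 m = 21775  ⇒  m ≈ 1021 g

m ≈ 1020 g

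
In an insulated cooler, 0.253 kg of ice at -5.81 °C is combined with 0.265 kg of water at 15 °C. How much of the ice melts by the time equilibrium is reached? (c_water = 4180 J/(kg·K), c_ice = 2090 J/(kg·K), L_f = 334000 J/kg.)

Heat available from the water dropping to 0 °C: 0.265·4180·15 = 16616 J.
Of that, 0.253·2090·5.81 = 3072.2 J goes to bring the ice to 0 °C, leaving 13543 J.
Melting all 0.253 kg of ice would need 0.253·334000 = 84502 J.
That's not enough to melt it all — equilibrium is at 0 °C with ice remaining.
Mass melted = 13543/334000 ≈ 0.04055 kg.

m_melted ≈ 0.0405 kg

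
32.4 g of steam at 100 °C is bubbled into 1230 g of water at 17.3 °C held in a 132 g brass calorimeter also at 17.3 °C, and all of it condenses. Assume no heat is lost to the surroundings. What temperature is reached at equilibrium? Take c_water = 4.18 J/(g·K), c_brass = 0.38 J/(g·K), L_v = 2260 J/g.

T_f ≈ 33.1 °C

Energy balance with sensible and latent terms:
condense steam: −32.4×2260 = −73224; condensate cools 100→T: 32.4×4.18×(T − 100) = 135.43(T − 100); water warms: 1230×4.18×(T − 17.3) = 5141.4(T − 17.3); brass cup: 132×0.38×(T − 17.3) = 50.16(T − 17.3)
5327 T = 73224 + 13543 + 89814 = 176581
T ≈ 33.15 °C (< 100 °C, so full condensation is consistent).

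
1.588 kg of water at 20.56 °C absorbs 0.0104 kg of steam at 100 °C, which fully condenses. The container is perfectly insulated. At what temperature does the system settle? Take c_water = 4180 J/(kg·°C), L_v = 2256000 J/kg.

T_f ≈ 24.6 °C

Setting the total heat transfer to zero:
steam→water at 100 °C releases m L_v = 0.0104·2256000 = 23462; condensed water 100 °C→T: 43.47(T − 100); original water: 6637.8(T − 20.56)
6681.3 T = 23462 + 4347.2 + 136474 = 164284
T ≈ 24.59 °C (< 100 °C, so full condensation is consistent).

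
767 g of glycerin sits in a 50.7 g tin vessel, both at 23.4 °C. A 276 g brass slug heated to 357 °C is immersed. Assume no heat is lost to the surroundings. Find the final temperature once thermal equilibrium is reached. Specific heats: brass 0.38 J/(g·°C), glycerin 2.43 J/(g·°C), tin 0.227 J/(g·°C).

T_f ≈ 41.1 °C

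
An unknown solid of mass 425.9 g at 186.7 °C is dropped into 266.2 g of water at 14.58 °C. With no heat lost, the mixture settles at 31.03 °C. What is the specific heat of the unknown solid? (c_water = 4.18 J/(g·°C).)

Heat lost by the unknown solid = heat gained by the water:
425.9·c·(186.7 − 31.03) = 266.2·4.18·(31.03 − 14.58)
66300 c = 18304  ⇒  c ≈ 0.2761 J/(g·°C)

c ≈ 0.276 J/(g·°C)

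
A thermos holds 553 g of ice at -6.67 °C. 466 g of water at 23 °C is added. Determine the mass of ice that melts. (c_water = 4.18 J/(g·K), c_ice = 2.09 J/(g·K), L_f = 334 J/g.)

m_melted ≈ 111 g

Cooling the water to 0 °C releases 466·4.18·23 = 44801 J.
Of that, 553·2.09·6.67 = 7709 J goes to bring the ice to 0 °C, leaving 37092 J.
To melt every bit of ice: 553·334 = 184702 J.
Since 37092 < 184702 J, not all the ice melts; equilibrium is at 0 °C.
m_melted·334 = 37092  ⇒  m_melted ≈ 111.1 g.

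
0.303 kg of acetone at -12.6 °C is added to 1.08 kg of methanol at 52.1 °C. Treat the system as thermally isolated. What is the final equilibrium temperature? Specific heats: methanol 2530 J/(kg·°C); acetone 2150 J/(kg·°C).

Net heat exchanged in the isolated system is zero:
1.08·2530·(T − 52.1) + 0.303·2150·(T − (-12.6)) = 0
3383.8 T = 134150
T = 134150/3383.8 ≈ 39.64 °C

T_f ≈ 39.6 °C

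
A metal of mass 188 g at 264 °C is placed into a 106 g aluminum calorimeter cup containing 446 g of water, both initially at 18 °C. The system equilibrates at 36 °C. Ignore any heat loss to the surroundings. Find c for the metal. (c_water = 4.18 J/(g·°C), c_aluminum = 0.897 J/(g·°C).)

Heat gained plus heat lost sum to zero:
188·c·(36 − 264) + 446·4.18·(36 − 18) + 106·0.897·(36 − 18) = 0
-42864 c = -35269
c = -35269/-42864 ≈ 0.8228 J/(g·°C)

c ≈ 0.823 J/(g·°C)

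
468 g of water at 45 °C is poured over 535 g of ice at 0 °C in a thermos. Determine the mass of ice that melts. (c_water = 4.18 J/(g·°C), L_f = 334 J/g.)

Cooling the water to 0 °C releases 468×4.18×45 = 88031 J.
Melting all 535 g of ice would need 535×334 = 178690 J.
Since 88031 < 178690 J, not all the ice melts; equilibrium is at 0 °C.
m_melt = 88031 / L_f = 263.6 g.

m_melted ≈ 264 g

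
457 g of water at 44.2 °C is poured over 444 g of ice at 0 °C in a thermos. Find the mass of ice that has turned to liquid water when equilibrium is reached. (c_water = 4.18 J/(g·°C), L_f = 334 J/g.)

Heat available from the water dropping to 0 °C: 457×4.18×44.2 = 84433 J.
Melting all 444 g of ice would need 444×334 = 148296 J.
84433 J < 148296 J, so only part of the ice melts and the system sits at 0 °C.
Mass melted = 84433/334 ≈ 252.8 g.

m_melted ≈ 253 g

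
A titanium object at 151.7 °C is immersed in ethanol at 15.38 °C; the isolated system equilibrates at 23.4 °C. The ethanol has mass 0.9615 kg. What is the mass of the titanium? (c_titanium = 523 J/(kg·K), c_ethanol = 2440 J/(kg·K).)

m ≈ 0.28 kg

Heat gained plus heat lost sum to zero:
m×523×(23.4 − 151.7) + 0.9615×2440×(23.4 − 15.38) = 0
-67101 m = -18815
m = -18815/-67101 ≈ 0.2804 kg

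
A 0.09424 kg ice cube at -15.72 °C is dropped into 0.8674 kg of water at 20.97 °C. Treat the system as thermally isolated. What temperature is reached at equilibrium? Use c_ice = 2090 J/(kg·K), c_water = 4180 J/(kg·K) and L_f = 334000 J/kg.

Net heat exchanged in the isolated system is zero:
ice -15.72→0 °C: 0.09424·2090·15.72 = 3096.2
  melt ice: 0.09424·334000 = 31476
  meltwater 0→T: 0.09424·4180·T = 393.92 T
  water cools: 0.8674·4180·(T − 20.97) = 3625.7(T − 20.97)
4019.7 T = 76032 − 34572 = 41459
T ≈ 10.31 °C. Since T > 0 °C, the all-ice-melts assumption holds.

T_f ≈ 10.3 °C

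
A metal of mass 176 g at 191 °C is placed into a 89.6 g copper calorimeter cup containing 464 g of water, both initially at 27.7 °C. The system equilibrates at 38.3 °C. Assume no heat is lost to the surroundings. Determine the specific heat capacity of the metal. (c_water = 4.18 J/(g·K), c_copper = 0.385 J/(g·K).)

Conservation of energy gives ΣQ = 0:
176·c·(38.3 − 191) + 464·4.18·(38.3 − 27.7) + 89.6·0.385·(38.3 − 27.7) = 0
-26875 c = -20925
c = -20925/-26875 ≈ 0.7786 J/(g·K)

c ≈ 0.779 J/(g·K)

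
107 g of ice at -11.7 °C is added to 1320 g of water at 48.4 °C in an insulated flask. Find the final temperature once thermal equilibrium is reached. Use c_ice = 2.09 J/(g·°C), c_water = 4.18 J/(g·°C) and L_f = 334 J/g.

T_f ≈ 38.3 °C

Net heat exchanged in the isolated system is zero:
ice -11.7→0 °C: 107·2.09·11.7 = 2616.5; melt ice: 107·334 = 35738; warm the meltwater: 447.26 T; water cools: 1320·4.18·(T − 48.4) = 5517.6(T − 48.4)
5964.9 T = 267052 − 38354 = 228697
T ≈ 38.34 °C — above 0 °C, consistent with complete melting.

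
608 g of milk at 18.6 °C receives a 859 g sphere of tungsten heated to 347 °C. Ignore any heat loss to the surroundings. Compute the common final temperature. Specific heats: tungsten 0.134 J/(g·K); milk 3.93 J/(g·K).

T_f ≈ 33.7 °C

Let T be the final temperature. ΣQ_i = 0:
859·0.134·(T − 347) + 608·3.93·(T − 18.6) = 0
115.11(T − 347) + 2389.4(T − 18.6) = 0
2504.5 T = 84385
T ≈ 33.69 °C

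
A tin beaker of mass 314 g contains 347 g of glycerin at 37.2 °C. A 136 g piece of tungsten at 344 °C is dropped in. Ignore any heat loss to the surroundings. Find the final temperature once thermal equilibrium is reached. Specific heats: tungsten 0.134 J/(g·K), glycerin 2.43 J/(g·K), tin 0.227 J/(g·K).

Heat gained plus heat lost sum to zero:
136×0.134×(T − 344) + 347×2.43×(T − 37.2) + 314×0.227×(T − 37.2) = 0
932.71 T = 40288
T = 40288/932.71 ≈ 43.19 °C

T_f ≈ 43.2 °C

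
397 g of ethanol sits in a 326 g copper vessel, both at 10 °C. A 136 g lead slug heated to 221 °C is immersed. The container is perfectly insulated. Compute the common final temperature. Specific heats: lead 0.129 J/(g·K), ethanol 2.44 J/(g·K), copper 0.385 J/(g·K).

T_f ≈ 13.3 °C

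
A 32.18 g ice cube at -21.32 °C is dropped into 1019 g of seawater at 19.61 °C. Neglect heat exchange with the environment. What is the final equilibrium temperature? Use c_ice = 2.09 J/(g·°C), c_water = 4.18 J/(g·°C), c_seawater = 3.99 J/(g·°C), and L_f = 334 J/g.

T_f ≈ 16.1 °C

Conservation of energy gives ΣQ = 0:
ice -21.32→0 °C: 32.18·2.09·21.32 = 1433.9
  fusion: m_ice L_f = 32.18·334 = 10748
  meltwater 0→T: 32.18·4.18·T = 134.51 T
  seawater: 4065.8(T − 19.61)
4200.3 T = 79731 − 12182 = 67549
T ≈ 16.08 °C. Since T > 0 °C, the all-ice-melts assumption holds.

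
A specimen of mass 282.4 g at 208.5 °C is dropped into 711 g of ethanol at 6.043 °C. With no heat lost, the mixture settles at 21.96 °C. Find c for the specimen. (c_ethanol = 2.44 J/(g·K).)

c ≈ 0.524 J/(g·K)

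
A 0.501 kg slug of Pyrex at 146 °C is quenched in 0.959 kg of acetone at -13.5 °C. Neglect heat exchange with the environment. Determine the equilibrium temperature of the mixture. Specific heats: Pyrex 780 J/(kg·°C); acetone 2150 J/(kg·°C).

T_f ≈ 11.9 °C

Conservation of energy gives ΣQ = 0:
0.501*780*(T − 146) + 0.959*2150*(T − (-13.5)) = 0
390.78(T − 146) + 2061.8(T − (-13.5)) = 0
(390.78 + 2061.8) T = 390.78*146 + 2061.8*(-13.5)
T = 29219/2452.6 ≈ 11.91 °C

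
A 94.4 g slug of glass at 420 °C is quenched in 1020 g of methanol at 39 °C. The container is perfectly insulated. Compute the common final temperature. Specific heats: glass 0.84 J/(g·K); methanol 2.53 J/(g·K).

T_f ≈ 50.4 °C

Conservation of energy gives ΣQ = 0:
94.4*0.84*(T − 420) + 1020*2.53*(T − 39) = 0
(79.3 + 2580.6) T = 79.3*420 + 2580.6*39
T = 133948/2659.9 ≈ 50.36 °C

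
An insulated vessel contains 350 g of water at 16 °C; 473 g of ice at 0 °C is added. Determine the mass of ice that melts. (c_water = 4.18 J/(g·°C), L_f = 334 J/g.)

Water can give up m c ΔT = 350×4.18×16 = 23408 J before reaching 0 °C.
Fully melting the ice requires m_ice L_f = 473×334 = 157982 J.
Since 23408 < 157982 J, not all the ice melts; equilibrium is at 0 °C.
Mass melted = 23408/334 ≈ 70.08 g.

m_melted ≈ 70.1 g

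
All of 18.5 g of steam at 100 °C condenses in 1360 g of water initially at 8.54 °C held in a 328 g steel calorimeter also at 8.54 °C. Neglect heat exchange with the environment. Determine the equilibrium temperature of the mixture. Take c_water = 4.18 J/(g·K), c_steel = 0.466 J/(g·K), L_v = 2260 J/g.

T_f ≈ 16.8 °C

Conservation of energy gives ΣQ = 0:
latent heat released on condensation: 18.5·2260 = 41810; condensate cools 100→T: 18.5·4.18·(T − 100) = 77.33(T − 100); water warms: 1360·4.18·(T − 8.54) = 5684.8(T − 8.54); steel cup: 328·0.466·(T − 8.54) = 152.85(T − 8.54)
5915 T = 41810 + 7733 + 49854 = 99397
T ≈ 16.80 °C (< 100 °C, so full condensation is consistent).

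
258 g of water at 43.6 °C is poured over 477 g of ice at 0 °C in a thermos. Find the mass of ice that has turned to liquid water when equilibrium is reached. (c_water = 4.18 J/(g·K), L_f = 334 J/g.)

Heat available from the water dropping to 0 °C: 258·4.18·43.6 = 47020 J.
Melting all 477 g of ice would need 477·334 = 159318 J.
Since 47020 < 159318 J, not all the ice melts; equilibrium is at 0 °C.
m_melted·334 = 47020  ⇒  m_melted ≈ 140.8 g.

m_melted ≈ 141 g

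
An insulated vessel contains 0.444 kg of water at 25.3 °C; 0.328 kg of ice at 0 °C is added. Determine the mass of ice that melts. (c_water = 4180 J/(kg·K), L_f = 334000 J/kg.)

Cooling the water to 0 °C releases 0.444·4180·25.3 = 46955 J.
Melting all 0.328 kg of ice would need 0.328·334000 = 109552 J.
That's not enough to melt it all — equilibrium is at 0 °C with ice remaining.
m_melted·334000 = 46955  ⇒  m_melted ≈ 0.1406 kg.

m_melted ≈ 0.141 kg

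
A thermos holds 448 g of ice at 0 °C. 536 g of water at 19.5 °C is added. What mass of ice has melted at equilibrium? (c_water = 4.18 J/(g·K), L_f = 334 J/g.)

Water can give up m c ΔT = 536×4.18×19.5 = 43689 J before reaching 0 °C.
Melting all 448 g of ice would need 448×334 = 149632 J.
That's not enough to melt it all — equilibrium is at 0 °C with ice remaining.
m_melted×334 = 43689  ⇒  m_melted ≈ 130.8 g.

m_melted ≈ 131 g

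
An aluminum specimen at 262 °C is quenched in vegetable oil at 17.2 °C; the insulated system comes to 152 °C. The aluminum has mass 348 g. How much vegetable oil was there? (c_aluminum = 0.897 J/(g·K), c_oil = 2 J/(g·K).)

Heat gained plus heat lost sum to zero:
348·0.897·(152 − 262) + m·2·(152 − 17.2) = 0
269.6 m = 34337
m = 34337/269.6 ≈ 127.4 g

m ≈ 127 g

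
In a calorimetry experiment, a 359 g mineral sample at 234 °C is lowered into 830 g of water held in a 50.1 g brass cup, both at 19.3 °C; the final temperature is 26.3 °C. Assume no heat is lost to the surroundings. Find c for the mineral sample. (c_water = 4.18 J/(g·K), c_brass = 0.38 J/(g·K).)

c ≈ 0.327 J/(g·K)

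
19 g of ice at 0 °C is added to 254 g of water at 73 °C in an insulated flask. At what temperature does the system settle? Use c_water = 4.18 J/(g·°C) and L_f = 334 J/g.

Net heat exchanged in the isolated system is zero:
fusion: m_ice L_f = 19·334 = 6346; warm the meltwater: 79.42 T; water: 1061.7(T − 73)
1141.1 T = 77506 − 6346 = 71160
T ≈ 62.36 °C. Since T > 0 °C, the all-ice-melts assumption holds.

T_f ≈ 62.4 °C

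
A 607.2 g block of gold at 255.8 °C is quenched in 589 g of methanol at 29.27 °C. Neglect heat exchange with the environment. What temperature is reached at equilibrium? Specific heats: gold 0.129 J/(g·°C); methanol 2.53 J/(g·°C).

T_f ≈ 40.6 °C

T_f = Σ m_i c_i T_i / Σ m_i c_i:
T_f = (78.33·255.8 + 1490.2·29.27) / (78.33 + 1490.2)
    = 63654 / 1568.5 ≈ 40.58 °C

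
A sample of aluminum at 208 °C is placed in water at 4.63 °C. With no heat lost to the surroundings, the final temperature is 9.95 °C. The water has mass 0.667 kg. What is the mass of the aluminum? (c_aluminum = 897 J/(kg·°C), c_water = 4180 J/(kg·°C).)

m ≈ 0.0835 kg

Heat lost by the aluminum = heat gained by the water:
m×897×(208 − 9.95) = 0.667×4180×(9.95 − 4.63)
177651 m = 14832  ⇒  m ≈ 0.08349 kg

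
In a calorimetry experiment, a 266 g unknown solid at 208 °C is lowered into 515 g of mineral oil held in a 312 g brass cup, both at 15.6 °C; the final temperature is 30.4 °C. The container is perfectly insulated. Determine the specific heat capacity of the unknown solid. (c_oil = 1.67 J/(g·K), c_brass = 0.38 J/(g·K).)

Energy conservation, ΣQ = 0:
266×c×(30.4 − 208) + 515×1.67×(30.4 − 15.6) + 312×0.38×(30.4 − 15.6) = 0
-47242 c = -14483
c = -14483/-47242 ≈ 0.3066 J/(g·K)

c ≈ 0.307 J/(g·K)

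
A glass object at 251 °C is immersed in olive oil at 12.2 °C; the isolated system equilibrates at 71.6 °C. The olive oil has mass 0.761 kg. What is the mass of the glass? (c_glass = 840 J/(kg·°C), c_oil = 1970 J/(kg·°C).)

Heat lost by the glass = heat gained by the oil:
m×840×(251 − 71.6) = 0.761×1970×(71.6 − 12.2)
150696 m = 89051  ⇒  m ≈ 0.5909 kg

m ≈ 0.591 kg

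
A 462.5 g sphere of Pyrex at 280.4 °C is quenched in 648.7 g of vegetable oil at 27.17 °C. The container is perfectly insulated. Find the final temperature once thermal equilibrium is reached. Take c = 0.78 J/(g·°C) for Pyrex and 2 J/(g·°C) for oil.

With ΣQ=0 the equilibrium temperature is the m·c-weighted mean:
T_f = (360.75×280.4 + 1297.4×27.17) / (360.75 + 1297.4)
    = 136405 / 1658.2 ≈ 82.26 °C

T_f ≈ 82.3 °C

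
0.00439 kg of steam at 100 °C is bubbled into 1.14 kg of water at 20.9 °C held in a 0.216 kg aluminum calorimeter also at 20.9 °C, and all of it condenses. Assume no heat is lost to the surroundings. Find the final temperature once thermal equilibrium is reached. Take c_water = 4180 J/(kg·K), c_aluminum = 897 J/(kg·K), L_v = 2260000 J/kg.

Energy conservation, ΣQ = 0:
steam→water at 100 °C releases m L_v = 0.00439×2260000 = 9921.4; condensate cools 100→T: 0.00439×4180×(T − 100) = 18.35(T − 100); water warms: 1.14×4180×(T − 20.9) = 4765.2(T − 20.9); aluminum cup: 0.216×897×(T − 20.9) = 193.75(T − 20.9)
4977.3 T = 9921.4 + 1835 + 103642 = 115399
T ≈ 23.18 °C (< 100 °C, so full condensation is consistent).

T_f ≈ 23.2 °C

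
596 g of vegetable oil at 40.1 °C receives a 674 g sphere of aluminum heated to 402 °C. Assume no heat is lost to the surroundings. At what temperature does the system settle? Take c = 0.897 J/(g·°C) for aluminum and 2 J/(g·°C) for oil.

T_f ≈ 161.9 °C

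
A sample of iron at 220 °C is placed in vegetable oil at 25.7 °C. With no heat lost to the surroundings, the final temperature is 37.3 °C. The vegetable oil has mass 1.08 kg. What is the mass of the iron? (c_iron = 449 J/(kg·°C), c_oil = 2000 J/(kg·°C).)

Heat lost by the iron = heat gained by the oil:
m·449·(220 − 37.3) = 1.08·2000·(37.3 − 25.7)
82032 m = 25056  ⇒  m ≈ 0.3054 kg

m ≈ 0.305 kg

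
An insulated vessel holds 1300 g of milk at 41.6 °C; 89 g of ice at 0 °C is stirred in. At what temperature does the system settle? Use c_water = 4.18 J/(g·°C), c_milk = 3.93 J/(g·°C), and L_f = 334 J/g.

T_f ≈ 33.4 °C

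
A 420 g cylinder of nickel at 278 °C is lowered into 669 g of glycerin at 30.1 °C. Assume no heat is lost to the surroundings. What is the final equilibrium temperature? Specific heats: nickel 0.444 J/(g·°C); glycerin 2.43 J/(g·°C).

Heat lost by the nickel equals heat gained by the glycerin:
420*0.444*(278 − T) = 669*2.43*(T − 30.1)
186.48(278 − T) = 1625.7(T − 30.1)
1812.2 T = 100774  ⇒  T ≈ 55.61 °C

T_f ≈ 55.6 °C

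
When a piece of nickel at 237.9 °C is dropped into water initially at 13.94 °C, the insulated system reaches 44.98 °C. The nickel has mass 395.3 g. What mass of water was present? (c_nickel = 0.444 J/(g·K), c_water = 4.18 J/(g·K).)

m ≈ 261 g

Net heat exchanged in the isolated system is zero:
395.3·0.444·(44.98 − 237.9) + m·4.18·(44.98 − 13.94) = 0
129.75 m = 33860
m = 33860/129.75 ≈ 261 g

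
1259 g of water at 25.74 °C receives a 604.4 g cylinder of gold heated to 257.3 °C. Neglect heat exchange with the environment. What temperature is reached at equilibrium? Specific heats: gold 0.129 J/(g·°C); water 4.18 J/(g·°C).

T_f is the heat-capacity-weighted average of the initial temperatures:
T_f = (77.97·257.3 + 5262.6·25.74) / (77.97 + 5262.6)
    = 155521 / 5340.6 ≈ 29.12 °C

T_f ≈ 29.1 °C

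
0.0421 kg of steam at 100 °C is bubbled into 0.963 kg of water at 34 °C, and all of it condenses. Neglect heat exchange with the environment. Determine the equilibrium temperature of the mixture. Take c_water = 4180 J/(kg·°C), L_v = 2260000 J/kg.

T_f ≈ 59.4 °C

Heat gained plus heat lost sum to zero:
latent heat released on condensation: 0.0421×2260000 = 95146; condensate cools 100→T: 0.0421×4180×(T − 100) = 175.98(T − 100); original water: 4025.3(T − 34)
4201.3 T = 95146 + 17598 + 136862 = 249605
T ≈ 59.41 °C (< 100 °C, so full condensation is consistent).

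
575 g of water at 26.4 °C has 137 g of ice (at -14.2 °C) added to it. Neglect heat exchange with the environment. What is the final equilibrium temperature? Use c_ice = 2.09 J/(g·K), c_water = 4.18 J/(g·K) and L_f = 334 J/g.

T_f ≈ 4.6 °C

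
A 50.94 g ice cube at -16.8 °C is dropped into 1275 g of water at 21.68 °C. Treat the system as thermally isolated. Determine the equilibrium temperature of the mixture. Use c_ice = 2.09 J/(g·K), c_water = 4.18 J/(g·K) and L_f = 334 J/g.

T_f ≈ 17.5 °C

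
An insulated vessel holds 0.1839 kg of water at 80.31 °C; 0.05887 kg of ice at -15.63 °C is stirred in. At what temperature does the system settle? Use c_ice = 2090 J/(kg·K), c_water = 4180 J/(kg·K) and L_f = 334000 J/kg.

Let T be the final temperature. ΣQ_i = 0:
ice -15.63→0 °C: 0.05887·2090·15.63 = 1923.1
  latent heat to melt: 0.05887·334000 = 19663
  meltwater 0→T: 0.05887·4180·T = 246.08 T
  water cools: 0.1839·4180·(T − 80.31) = 768.7(T − 80.31)
1014.8 T = 61734 − 21586 = 40149
T ≈ 39.56 °C — above 0 °C, consistent with complete melting.

T_f ≈ 39.6 °C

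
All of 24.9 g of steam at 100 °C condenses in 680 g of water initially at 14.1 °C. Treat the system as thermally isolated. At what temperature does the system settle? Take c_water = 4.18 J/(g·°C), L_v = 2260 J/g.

T_f ≈ 36.2 °C

Conservation of energy gives ΣQ = 0:
latent heat released on condensation: 24.9×2260 = 56274
  condensate cools 100→T: 24.9×4.18×(T − 100) = 104.08(T − 100)
  original water: 2842.4(T − 14.1)
2946.5 T = 56274 + 10408 + 40078 = 106760
T ≈ 36.23 °C — below 100 °C, confirming all the steam condensed.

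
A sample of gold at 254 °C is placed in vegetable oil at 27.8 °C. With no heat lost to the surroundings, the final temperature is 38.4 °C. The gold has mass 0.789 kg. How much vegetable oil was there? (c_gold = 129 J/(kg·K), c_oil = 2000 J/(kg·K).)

m ≈ 1.04 kg

Net heat exchanged in the isolated system is zero:
0.789·129·(38.4 − 254) + m·2000·(38.4 − 27.8) = 0
21200 m = 21944
m = 21944/21200 ≈ 1.035 kg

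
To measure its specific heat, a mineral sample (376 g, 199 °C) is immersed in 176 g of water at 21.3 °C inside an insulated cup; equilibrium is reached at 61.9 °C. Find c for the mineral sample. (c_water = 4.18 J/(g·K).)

c ≈ 0.579 J/(g·K)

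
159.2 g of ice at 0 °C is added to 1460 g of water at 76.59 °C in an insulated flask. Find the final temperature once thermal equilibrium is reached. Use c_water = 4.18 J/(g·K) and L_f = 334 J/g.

Energy balance with sensible and latent terms:
fusion: m_ice L_f = 159.2·334 = 53173; meltwater 0→T: 159.2·4.18·T = 665.46 T; water cools: 1460·4.18·(T − 76.59) = 6102.8(T − 76.59)
6768.3 T = 467413 − 53173 = 414241
T ≈ 61.20 °C (positive, so assuming full melt was valid).

T_f ≈ 61.2 °C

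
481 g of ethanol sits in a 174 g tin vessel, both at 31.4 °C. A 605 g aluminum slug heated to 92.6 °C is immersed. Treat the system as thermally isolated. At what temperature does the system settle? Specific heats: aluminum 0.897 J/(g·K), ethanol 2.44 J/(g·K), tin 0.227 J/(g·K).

T_f ≈ 50.3 °C

Heat gained plus heat lost sum to zero:
605×0.897×(T − 92.6) + 481×2.44×(T − 31.4) + 174×0.227×(T − 31.4) = 0
542.69(T − 92.6) + 1173.6(T − 31.4) + 39.5(T − 31.4) = 0
(542.69 + 1173.6 + 39.5) T = 542.69×92.6 + 1173.6×31.4 + 39.5×31.4
T = 88345 / 1755.8 = 50.3 °C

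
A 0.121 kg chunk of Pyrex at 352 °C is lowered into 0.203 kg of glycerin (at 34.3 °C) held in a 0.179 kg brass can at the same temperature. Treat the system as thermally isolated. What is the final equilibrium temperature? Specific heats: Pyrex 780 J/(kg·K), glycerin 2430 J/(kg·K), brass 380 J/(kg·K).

Energy conservation, ΣQ = 0:
0.121·780·(T − 352) + 0.203·2430·(T − 34.3) + 0.179·380·(T − 34.3) = 0
94.38(T − 352) + 493.29(T − 34.3) + 68.02(T − 34.3) = 0
655.69 T = 52475
T = 52475 / 655.69 = 80 °C

T_f ≈ 80.0 °C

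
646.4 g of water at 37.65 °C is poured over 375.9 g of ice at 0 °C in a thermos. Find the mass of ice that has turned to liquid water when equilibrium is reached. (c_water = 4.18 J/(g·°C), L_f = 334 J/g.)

Heat available from the water dropping to 0 °C: 646.4·4.18·37.65 = 101728 J.
Melting all 375.9 g of ice would need 375.9·334 = 125551 J.
That's not enough to melt it all — equilibrium is at 0 °C with ice remaining.
Mass melted = 101728/334 ≈ 304.6 g.

m_melted ≈ 305 g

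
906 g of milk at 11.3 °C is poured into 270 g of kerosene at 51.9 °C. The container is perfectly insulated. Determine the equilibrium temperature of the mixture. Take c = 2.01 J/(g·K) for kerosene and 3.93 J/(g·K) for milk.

Heat gained plus heat lost sum to zero:
270*2.01*(T − 51.9) + 906*3.93*(T − 11.3) = 0
542.7(T − 51.9) + 3560.6(T − 11.3) = 0
4103.3 T = 68401
T ≈ 16.67 °C

T_f ≈ 16.7 °C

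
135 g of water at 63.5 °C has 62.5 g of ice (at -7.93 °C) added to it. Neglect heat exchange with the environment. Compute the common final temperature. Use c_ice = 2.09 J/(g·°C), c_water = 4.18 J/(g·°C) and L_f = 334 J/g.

T_f ≈ 16.9 °C

Conservation of energy gives ΣQ = 0:
warm ice to 0 °C: 62.5×2.09×(0 − (-7.93)) = 1035.9; melt ice: 62.5×334 = 20875; warm the meltwater: 261.25 T; water: 564.3(T − 63.5)
825.55 T = 35833 − 21911 = 13922
T ≈ 16.86 °C. Since T > 0 °C, the all-ice-melts assumption holds.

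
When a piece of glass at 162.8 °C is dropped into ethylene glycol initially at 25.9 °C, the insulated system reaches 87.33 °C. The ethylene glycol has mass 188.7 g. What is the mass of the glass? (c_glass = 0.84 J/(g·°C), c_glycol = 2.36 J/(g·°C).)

m ≈ 432 g

|Q_glass| = |Q_glycol|:
m·0.84·(162.8 − 87.33) = 188.7·2.36·(87.33 − 25.9)
63.39 m = 27357  ⇒  m ≈ 431.5 g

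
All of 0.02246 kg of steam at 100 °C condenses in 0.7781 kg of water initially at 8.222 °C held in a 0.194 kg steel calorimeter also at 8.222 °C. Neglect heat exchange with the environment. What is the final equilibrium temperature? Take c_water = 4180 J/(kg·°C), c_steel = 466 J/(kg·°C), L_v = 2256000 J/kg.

Let T be the final temperature. ΣQ_i = 0:
latent heat released on condensation: 0.02246·2256000 = 50670; condensate cools 100→T: 0.02246·4180·(T − 100) = 93.88(T − 100); water warms: 0.7781·4180·(T − 8.222) = 3252.5(T − 8.222); cup: 90.4(T − 8.222)
3436.7 T = 50670 + 9388.3 + 27485 = 87543
T ≈ 25.47 °C — below 100 °C, confirming all the steam condensed.

T_f ≈ 25.5 °C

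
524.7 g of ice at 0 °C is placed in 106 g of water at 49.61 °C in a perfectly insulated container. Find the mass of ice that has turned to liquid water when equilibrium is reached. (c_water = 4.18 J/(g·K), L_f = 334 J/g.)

m_melted ≈ 65.8 g

Cooling the water to 0 °C releases 106×4.18×49.61 = 21981 J.
Fully melting the ice requires m_ice L_f = 524.7×334 = 175250 J.
That's not enough to melt it all — equilibrium is at 0 °C with ice remaining.
m_melted×334 = 21981  ⇒  m_melted ≈ 65.81 g.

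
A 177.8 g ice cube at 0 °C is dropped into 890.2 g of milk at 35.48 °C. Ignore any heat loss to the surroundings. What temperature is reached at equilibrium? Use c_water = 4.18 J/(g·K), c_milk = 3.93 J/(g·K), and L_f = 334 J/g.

Net heat exchanged in the isolated system is zero:
melt ice: 177.8·334 = 59385; meltwater 0→T: 177.8·4.18·T = 743.2 T; milk cools: 890.2·3.93·(T − 35.48) = 3498.5(T − 35.48)
4241.7 T = 124126 − 59385 = 64741
T ≈ 15.26 °C (positive, so assuming full melt was valid).

T_f ≈ 15.3 °C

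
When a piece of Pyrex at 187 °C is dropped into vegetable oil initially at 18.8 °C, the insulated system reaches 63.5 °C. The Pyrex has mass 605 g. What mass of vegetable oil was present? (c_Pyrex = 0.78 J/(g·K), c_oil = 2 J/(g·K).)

m ≈ 652 g

Heat lost by the Pyrex = heat gained by the oil:
605×0.78×(187 − 63.5) = m×2×(63.5 − 18.8)
89.4 m = 58280  ⇒  m ≈ 651.9 g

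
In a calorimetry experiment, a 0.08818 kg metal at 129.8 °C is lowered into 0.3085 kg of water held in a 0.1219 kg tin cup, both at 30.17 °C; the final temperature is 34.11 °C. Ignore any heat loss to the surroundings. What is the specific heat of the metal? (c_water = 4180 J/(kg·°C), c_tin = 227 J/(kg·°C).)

Energy conservation, ΣQ = 0:
0.08818×c×(34.11 − 129.8) + 0.3085×4180×(34.11 − 30.17) + 0.1219×227×(34.11 − 30.17) = 0
-8.438 c = -5189.8
c = -5189.8/-8.438 ≈ 615.1 J/(kg·°C)

c ≈ 615 J/(kg·°C)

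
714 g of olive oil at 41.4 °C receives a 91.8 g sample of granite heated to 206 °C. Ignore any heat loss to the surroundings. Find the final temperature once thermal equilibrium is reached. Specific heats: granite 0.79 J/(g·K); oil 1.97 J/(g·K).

Setting the total heat transfer to zero:
91.8×0.79×(T − 206) + 714×1.97×(T − 41.4) = 0
72.52(T − 206) + 1406.6(T − 41.4) = 0
1479.1 T = 73172
T ≈ 49.47 °C

T_f ≈ 49.5 °C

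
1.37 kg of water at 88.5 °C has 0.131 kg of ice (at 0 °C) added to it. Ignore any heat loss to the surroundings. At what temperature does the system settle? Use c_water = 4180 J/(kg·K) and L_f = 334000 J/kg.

T_f ≈ 73.8 °C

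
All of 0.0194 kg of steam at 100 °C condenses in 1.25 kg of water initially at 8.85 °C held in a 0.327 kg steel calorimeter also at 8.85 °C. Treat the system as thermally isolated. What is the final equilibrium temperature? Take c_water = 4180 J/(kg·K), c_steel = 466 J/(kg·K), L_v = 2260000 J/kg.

T_f ≈ 18.2 °C

Let T be the final temperature. ΣQ_i = 0:
latent heat released on condensation: 0.0194·2260000 = 43844
  condensate cools 100→T: 0.0194·4180·(T − 100) = 81.09(T − 100)
  original water: 5225(T − 8.85)
  cup: 152.38(T − 8.85)
5458.5 T = 43844 + 8109.2 + 47590 = 99543
T ≈ 18.24 °C — below 100 °C, confirming all the steam condensed.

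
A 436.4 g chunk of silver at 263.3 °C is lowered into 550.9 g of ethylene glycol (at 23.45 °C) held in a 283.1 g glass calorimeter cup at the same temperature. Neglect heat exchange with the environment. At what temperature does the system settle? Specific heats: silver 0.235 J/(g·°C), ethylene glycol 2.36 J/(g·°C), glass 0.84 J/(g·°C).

Heat gained plus heat lost sum to zero:
436.4*0.235*(T − 263.3) + 550.9*2.36*(T − 23.45) + 283.1*0.84*(T − 23.45) = 0
(102.55 + 1300.1 + 237.8) T = 102.55*263.3 + 1300.1*23.45 + 237.8*23.45
T ≈ 38.44 °C

T_f ≈ 38.4 °C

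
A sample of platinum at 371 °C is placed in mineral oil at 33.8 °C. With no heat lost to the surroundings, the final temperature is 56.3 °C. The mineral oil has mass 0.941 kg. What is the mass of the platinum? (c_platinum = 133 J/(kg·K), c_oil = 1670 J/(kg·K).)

m ≈ 0.845 kg

Heat lost by the platinum = heat gained by the oil:
m×133×(371 − 56.3) = 0.941×1670×(56.3 − 33.8)
41855 m = 35358  ⇒  m ≈ 0.8448 kg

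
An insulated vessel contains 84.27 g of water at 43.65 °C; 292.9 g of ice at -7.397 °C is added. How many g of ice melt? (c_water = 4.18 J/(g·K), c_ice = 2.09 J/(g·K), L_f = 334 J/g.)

m_melted ≈ 32.5 g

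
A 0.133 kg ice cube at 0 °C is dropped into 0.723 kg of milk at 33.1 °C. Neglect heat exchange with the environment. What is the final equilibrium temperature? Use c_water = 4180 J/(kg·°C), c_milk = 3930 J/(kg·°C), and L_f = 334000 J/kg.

T_f ≈ 14.6 °C

Energy balance with sensible and latent terms:
latent heat to melt: 0.133×334000 = 44422
  meltwater 0→T: 0.133×4180×T = 555.94 T
  milk cools: 0.723×3930×(T − 33.1) = 2841.4(T − 33.1)
3397.3 T = 94050 − 44422 = 49628
T ≈ 14.61 °C (positive, so assuming full melt was valid).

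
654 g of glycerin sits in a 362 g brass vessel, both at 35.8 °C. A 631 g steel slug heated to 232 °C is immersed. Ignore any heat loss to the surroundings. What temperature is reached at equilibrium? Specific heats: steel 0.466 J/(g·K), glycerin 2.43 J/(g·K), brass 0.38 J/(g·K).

T_f ≈ 64.3 °C

Taking heat into each body as positive, Σ m c ΔT = 0:
631×0.466×(T − 232) + 654×2.43×(T − 35.8) + 362×0.38×(T − 35.8) = 0
294.05(T − 232) + 1589.2(T − 35.8) + 137.56(T − 35.8) = 0
(294.05 + 1589.2 + 137.56) T = 294.05×232 + 1589.2×35.8 + 137.56×35.8
T = 130037/2020.8 ≈ 64.35 °C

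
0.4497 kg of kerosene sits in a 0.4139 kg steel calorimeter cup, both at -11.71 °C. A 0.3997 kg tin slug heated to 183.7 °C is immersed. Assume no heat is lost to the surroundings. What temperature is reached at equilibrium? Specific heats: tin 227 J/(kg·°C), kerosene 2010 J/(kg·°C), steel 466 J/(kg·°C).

Setting the total heat transfer to zero:
0.3997*227*(T − 183.7) + 0.4497*2010*(T − (-11.71)) + 0.4139*466*(T − (-11.71)) = 0
90.73(T − 183.7) + 903.9(T − (-11.71)) + 192.88(T − (-11.71)) = 0
1187.5 T = 3824.2
T ≈ 3.22 °C

T_f ≈ 3.2 °C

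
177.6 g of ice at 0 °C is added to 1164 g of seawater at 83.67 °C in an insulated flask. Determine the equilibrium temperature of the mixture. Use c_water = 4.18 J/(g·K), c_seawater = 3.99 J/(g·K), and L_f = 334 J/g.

Energy balance with sensible and latent terms:
fusion: m_ice L_f = 177.6×334 = 59318; meltwater 0→T: 177.6×4.18×T = 742.37 T; seawater: 4644.4(T − 83.67)
5386.7 T = 388594 − 59318 = 329275
T ≈ 61.13 °C. Since T > 0 °C, the all-ice-melts assumption holds.

T_f ≈ 61.1 °C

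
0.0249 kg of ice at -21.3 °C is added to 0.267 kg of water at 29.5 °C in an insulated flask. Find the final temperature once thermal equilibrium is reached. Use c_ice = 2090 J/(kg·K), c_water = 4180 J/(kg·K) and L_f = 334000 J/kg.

Sum of m c ΔT and latent-heat terms is zero:
warm ice to 0 °C: 0.0249·2090·(0 − (-21.3)) = 1108.5
  latent heat to melt: 0.0249·334000 = 8316.6
  warm the meltwater: 104.08 T
  water cools: 0.267·4180·(T − 29.5) = 1116.1(T − 29.5)
1220.1 T = 32924 − 9425.1 = 23499
T ≈ 19.26 °C — above 0 °C, consistent with complete melting.

T_f ≈ 19.3 °C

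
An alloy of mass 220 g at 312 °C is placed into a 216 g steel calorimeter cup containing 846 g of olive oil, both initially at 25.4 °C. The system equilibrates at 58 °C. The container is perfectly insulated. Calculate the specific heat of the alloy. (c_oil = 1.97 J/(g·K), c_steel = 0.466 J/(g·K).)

c ≈ 1.03 J/(g·K)

Net heat exchanged in the isolated system is zero:
220×c×(58 − 312) + 846×1.97×(58 − 25.4) + 216×0.466×(58 − 25.4) = 0
-55880 c = -57613
c = -57613/-55880 ≈ 1.031 J/(g·K)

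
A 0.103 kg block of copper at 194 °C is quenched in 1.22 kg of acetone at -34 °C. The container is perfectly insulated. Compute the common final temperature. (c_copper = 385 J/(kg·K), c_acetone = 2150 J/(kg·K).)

T_f ≈ -30.6 °C

Let T be the final temperature. ΣQ_i = 0:
0.103*385*(T − 194) + 1.22*2150*(T − (-34)) = 0
39.66(T − 194) + 2623(T − (-34)) = 0
(39.66 + 2623) T = 39.66*194 + 2623*(-34)
T = -81489/2662.7 ≈ -30.60 °C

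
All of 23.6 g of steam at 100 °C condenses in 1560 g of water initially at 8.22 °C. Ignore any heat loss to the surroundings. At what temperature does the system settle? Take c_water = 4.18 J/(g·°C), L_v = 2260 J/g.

Setting the total heat transfer to zero:
condense steam: −23.6×2260 = −53336
  condensate cools 100→T: 23.6×4.18×(T − 100) = 98.65(T − 100)
  original water: 6520.8(T − 8.22)
6619.4 T = 53336 + 9864.8 + 53601 = 116802
T ≈ 17.65 °C — below 100 °C, confirming all the steam condensed.

T_f ≈ 17.6 °C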